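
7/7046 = 7/7046=0.00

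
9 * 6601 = 59409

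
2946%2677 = 269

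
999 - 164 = 835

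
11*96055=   1056605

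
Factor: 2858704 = 2^4*29^1 * 61^1*101^1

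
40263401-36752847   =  3510554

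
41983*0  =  0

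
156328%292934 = 156328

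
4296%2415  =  1881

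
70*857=59990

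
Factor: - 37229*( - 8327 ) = 310005883=11^1* 59^1*631^1 * 757^1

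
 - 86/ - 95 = 86/95  =  0.91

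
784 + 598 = 1382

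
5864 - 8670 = -2806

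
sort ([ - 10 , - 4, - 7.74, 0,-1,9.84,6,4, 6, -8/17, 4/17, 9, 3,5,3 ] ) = [  -  10, - 7.74 , - 4,-1,-8/17 , 0,4/17, 3, 3,4,5, 6, 6,9, 9.84 ]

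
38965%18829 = 1307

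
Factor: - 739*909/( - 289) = 671751/289= 3^2*17^( - 2)*101^1*739^1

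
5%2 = 1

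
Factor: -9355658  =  -2^1*13^1*151^1*2383^1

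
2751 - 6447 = -3696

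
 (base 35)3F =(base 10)120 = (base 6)320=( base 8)170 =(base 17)71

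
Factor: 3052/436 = 7 = 7^1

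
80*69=5520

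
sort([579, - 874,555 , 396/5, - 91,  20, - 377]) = [ - 874, - 377, - 91, 20,396/5, 555,579] 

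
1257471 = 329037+928434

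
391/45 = 8 + 31/45 = 8.69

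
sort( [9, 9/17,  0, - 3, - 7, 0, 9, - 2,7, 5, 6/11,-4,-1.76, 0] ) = [-7 ,  -  4, - 3, - 2, - 1.76,0 , 0,0,9/17,6/11,5, 7,9,9] 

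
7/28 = 1/4 =0.25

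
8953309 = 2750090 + 6203219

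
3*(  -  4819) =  - 14457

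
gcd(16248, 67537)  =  1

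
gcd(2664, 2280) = 24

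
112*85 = 9520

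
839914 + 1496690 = 2336604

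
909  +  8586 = 9495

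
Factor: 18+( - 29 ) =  - 11= - 11^1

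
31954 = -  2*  ( - 15977)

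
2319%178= 5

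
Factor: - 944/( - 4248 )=2^1*3^( - 2)  =  2/9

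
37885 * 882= 33414570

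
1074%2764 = 1074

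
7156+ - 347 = 6809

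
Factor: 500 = 2^2*5^3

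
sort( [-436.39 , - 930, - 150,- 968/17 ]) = [- 930, - 436.39,- 150,- 968/17]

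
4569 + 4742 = 9311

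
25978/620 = 419/10 = 41.90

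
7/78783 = 7/78783 = 0.00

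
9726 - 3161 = 6565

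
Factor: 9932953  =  19^1*522787^1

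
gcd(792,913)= 11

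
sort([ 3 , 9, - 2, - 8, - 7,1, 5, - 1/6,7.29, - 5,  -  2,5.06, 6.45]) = [ - 8, - 7, - 5,-2 , - 2,- 1/6,1 , 3,5, 5.06,6.45, 7.29, 9] 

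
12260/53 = 231+17/53 = 231.32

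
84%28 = 0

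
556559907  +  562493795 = 1119053702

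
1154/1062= 577/531 = 1.09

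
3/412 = 3/412 =0.01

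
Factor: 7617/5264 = 2^ ( - 4)*3^1*7^(-1 )*47^( - 1 )*2539^1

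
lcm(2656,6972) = 55776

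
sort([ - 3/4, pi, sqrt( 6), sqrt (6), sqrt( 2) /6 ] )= [ - 3/4,  sqrt( 2 ) /6,sqrt( 6),sqrt( 6),pi ] 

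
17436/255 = 68 + 32/85 = 68.38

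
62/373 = 62/373 = 0.17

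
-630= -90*7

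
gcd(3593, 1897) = 1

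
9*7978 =71802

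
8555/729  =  11  +  536/729 =11.74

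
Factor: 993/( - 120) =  - 2^(-3)*5^( - 1)*331^1=- 331/40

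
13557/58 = 13557/58 = 233.74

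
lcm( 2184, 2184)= 2184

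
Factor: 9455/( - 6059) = -5^1*31^1 * 61^1*73^(-1) * 83^( - 1 ) 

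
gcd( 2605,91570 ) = 5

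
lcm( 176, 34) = 2992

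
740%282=176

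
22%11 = 0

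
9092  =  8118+974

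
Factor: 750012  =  2^2*3^1*62501^1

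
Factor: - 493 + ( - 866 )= - 3^2*151^1 = - 1359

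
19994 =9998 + 9996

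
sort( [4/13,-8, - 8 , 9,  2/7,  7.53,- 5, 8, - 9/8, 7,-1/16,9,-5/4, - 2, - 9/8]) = [  -  8, - 8, - 5,  -  2, - 5/4,-9/8, - 9/8, - 1/16, 2/7, 4/13, 7, 7.53,8,9,9] 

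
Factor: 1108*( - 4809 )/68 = -1332093/17 = -3^1*7^1*17^( - 1)*229^1*277^1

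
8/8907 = 8/8907 = 0.00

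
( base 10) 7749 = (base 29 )966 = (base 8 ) 17105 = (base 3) 101122000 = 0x1E45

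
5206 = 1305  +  3901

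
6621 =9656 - 3035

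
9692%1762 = 882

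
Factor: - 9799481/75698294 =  - 2^( - 1)*7^(-1)*29^( - 1)*47^( - 1 )*3967^( - 1)*9799481^1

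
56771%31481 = 25290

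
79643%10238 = 7977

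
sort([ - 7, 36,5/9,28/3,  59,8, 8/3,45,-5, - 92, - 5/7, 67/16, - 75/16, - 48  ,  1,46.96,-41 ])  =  [ - 92, - 48, - 41,- 7, - 5, - 75/16, - 5/7,5/9,  1, 8/3, 67/16,8,28/3, 36, 45,46.96,59 ]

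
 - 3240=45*( - 72) 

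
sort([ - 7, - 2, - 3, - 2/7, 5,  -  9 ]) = [-9, - 7,- 3, - 2, - 2/7,5 ] 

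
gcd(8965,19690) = 55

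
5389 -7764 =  - 2375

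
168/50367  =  56/16789 =0.00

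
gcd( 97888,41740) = 4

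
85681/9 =85681/9 =9520.11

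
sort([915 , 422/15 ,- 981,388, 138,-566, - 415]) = [ - 981, - 566, - 415,422/15, 138, 388,  915]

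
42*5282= 221844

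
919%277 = 88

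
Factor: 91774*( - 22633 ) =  - 2^1 * 13^1 * 1741^1*45887^1 = - 2077120942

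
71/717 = 71/717  =  0.10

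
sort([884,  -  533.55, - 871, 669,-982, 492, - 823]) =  [ - 982, - 871, - 823,-533.55, 492, 669, 884 ] 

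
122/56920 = 61/28460 = 0.00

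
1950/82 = 975/41 = 23.78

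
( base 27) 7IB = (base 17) 1267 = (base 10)5600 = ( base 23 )ADB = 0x15E0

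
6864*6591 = 45240624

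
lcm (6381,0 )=0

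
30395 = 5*6079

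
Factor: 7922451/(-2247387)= - 2640817/749129=-103^1*25639^1*749129^( - 1)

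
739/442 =1+297/442 = 1.67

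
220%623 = 220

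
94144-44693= 49451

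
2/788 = 1/394 = 0.00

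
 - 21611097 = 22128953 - 43740050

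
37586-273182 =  - 235596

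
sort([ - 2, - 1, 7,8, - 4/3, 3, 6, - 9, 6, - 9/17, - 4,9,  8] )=[ - 9  , - 4 , - 2, -4/3, - 1, - 9/17, 3,6, 6,7,  8,  8, 9 ]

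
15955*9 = 143595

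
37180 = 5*7436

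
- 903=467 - 1370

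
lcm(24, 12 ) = 24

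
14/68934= 7/34467 = 0.00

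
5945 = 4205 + 1740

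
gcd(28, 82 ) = 2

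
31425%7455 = 1605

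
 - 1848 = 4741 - 6589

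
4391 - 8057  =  -3666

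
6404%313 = 144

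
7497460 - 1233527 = 6263933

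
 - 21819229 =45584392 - 67403621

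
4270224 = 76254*56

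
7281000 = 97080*75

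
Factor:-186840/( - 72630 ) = 692/269=2^2*173^1*269^( - 1 )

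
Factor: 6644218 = 2^1 *7^1*193^1*2459^1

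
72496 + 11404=83900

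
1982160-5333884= -3351724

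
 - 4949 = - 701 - 4248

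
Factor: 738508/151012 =19^(-1 )*1987^(-1 )*184627^1 = 184627/37753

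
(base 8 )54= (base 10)44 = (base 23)1l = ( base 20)24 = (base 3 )1122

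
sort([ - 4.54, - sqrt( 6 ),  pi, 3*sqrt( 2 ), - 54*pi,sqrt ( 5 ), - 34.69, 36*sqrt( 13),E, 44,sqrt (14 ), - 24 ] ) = [ - 54*pi,-34.69, - 24,  -  4.54 ,  -  sqrt(6), sqrt( 5),E,pi,sqrt(14 ),3*sqrt ( 2 ),44, 36* sqrt(13 )]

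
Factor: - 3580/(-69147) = 2^2*3^( - 3 )*5^1 *13^(-1)*179^1*197^( - 1)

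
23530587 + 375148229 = 398678816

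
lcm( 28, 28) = 28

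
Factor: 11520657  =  3^3*426691^1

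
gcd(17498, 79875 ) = 1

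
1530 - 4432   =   - 2902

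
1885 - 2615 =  - 730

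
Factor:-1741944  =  - 2^3 * 3^1 * 181^1*401^1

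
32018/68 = 470 + 29/34= 470.85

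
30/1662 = 5/277 = 0.02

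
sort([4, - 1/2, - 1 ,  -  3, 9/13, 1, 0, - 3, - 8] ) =[ - 8, - 3, - 3, - 1, - 1/2,0,9/13,1, 4 ]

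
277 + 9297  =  9574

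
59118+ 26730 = 85848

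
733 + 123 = 856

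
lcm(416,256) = 3328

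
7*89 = 623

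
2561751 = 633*4047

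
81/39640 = 81/39640 = 0.00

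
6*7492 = 44952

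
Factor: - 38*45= - 1710 = -2^1*3^2*5^1*19^1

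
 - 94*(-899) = 84506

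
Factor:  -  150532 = -2^2* 37633^1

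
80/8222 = 40/4111 = 0.01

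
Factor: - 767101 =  - 767101^1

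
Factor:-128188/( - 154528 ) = 2^( - 3) * 11^(- 1)*73^1 = 73/88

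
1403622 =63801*22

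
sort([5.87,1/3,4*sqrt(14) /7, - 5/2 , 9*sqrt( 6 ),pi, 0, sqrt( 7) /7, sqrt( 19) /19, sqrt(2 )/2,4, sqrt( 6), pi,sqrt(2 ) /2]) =[ - 5/2, 0, sqrt (19) /19,1/3,sqrt(7) /7, sqrt ( 2 )/2,  sqrt(2)/2, 4*sqrt (14)/7,sqrt (6),pi , pi, 4,5.87,9*sqrt (6)]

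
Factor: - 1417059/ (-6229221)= 3^1*7^1*83^1 * 271^1 * 2076407^( - 1)  =  472353/2076407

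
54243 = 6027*9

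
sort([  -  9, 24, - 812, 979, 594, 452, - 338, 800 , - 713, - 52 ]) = [ - 812, - 713, - 338, - 52, - 9, 24, 452, 594,800,979]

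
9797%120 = 77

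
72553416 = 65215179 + 7338237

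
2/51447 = 2/51447 = 0.00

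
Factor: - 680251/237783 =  - 781/273 = - 3^( - 1 )*7^( - 1 )* 11^1*13^( - 1) * 71^1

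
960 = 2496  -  1536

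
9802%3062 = 616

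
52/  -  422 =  -26/211 = - 0.12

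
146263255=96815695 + 49447560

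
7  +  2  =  9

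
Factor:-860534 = -2^1*430267^1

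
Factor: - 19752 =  - 2^3 * 3^1*823^1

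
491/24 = 491/24= 20.46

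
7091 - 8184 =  - 1093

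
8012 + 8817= 16829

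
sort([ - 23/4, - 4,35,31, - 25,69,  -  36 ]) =[-36, - 25,-23/4, - 4,31,35,  69 ]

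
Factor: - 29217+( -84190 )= -113407= - 7^1 * 17^1*953^1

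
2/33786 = 1/16893= 0.00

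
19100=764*25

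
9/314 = 9/314 = 0.03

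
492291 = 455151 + 37140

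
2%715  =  2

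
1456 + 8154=9610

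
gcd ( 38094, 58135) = 7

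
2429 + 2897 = 5326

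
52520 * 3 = 157560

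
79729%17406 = 10105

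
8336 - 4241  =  4095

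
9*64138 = 577242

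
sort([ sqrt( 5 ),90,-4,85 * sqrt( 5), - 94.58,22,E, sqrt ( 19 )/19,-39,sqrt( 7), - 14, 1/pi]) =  [ -94.58, - 39, - 14, - 4,  sqrt( 19) /19, 1/pi,sqrt( 5 ), sqrt(7 ),E,22, 90, 85 * sqrt ( 5 ) ] 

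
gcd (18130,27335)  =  35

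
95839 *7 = 670873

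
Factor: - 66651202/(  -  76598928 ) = 33325601/38299464 = 2^( - 3)*3^(-2)*7^( - 1)*19^1*75991^( - 1)*1753979^1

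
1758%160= 158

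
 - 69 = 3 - 72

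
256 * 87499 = 22399744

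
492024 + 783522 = 1275546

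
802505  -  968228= - 165723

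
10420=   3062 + 7358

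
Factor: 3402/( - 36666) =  - 3^2*97^( - 1) = - 9/97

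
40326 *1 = 40326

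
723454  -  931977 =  - 208523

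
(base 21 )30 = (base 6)143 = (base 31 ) 21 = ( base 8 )77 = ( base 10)63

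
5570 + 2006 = 7576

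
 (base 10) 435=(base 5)3220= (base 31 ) E1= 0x1B3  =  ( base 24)I3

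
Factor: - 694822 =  - 2^1*347411^1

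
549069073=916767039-367697966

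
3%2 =1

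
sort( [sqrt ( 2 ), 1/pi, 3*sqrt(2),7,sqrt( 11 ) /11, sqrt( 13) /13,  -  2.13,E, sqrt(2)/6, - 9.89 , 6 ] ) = [  -  9.89, - 2.13 , sqrt( 2)/6, sqrt(13)/13, sqrt(11)/11, 1/pi , sqrt( 2 ), E,3  *  sqrt(2 ) , 6 , 7 ] 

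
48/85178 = 24/42589 = 0.00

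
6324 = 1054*6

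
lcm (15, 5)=15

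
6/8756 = 3/4378 = 0.00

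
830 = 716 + 114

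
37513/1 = 37513 =37513.00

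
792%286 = 220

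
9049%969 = 328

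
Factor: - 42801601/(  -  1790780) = 2^ ( -2)*5^( - 1)*17^( - 1 )*23^( - 1)*229^( - 1)*42801601^1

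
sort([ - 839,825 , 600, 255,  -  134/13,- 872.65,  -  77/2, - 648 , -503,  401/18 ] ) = [ -872.65,  -  839, - 648 , -503, - 77/2, - 134/13, 401/18,  255 , 600, 825]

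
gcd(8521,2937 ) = 1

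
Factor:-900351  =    -  3^2 * 71^1*1409^1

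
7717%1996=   1729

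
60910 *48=2923680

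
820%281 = 258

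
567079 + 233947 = 801026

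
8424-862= 7562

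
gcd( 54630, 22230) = 90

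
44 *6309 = 277596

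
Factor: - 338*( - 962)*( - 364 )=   -  118356784= - 2^4 * 7^1*13^4*37^1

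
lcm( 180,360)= 360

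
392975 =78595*5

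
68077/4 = 17019 + 1/4 = 17019.25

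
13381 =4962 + 8419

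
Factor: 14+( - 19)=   -  5^1 =- 5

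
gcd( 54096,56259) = 21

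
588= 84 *7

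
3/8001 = 1/2667 = 0.00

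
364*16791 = 6111924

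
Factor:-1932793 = -239^1 * 8087^1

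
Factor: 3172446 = 2^1*3^4*19583^1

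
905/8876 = 905/8876 = 0.10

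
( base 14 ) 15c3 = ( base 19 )AF0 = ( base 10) 3895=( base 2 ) 111100110111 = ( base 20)9ef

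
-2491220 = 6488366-8979586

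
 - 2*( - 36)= 72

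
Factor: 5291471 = 17^1*107^1*2909^1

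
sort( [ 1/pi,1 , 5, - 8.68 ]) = [ - 8.68, 1/pi, 1, 5] 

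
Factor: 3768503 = 3768503^1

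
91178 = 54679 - -36499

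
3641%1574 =493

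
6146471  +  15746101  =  21892572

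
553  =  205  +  348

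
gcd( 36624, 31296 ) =48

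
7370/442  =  16 + 149/221  =  16.67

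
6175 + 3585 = 9760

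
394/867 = 394/867 = 0.45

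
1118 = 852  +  266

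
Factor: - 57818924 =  - 2^2*29^1*498439^1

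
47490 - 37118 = 10372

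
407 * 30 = 12210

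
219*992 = 217248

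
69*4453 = 307257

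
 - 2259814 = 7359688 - 9619502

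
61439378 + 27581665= 89021043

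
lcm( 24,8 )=24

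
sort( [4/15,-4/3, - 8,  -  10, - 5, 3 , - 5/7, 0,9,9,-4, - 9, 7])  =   [ - 10, - 9 ,-8,-5 , -4, - 4/3,  -  5/7, 0,4/15,3, 7, 9, 9]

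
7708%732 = 388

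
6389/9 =709+8/9 = 709.89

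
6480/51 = 127 + 1/17 = 127.06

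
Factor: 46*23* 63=2^1*3^2*7^1*23^2  =  66654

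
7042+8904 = 15946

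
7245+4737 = 11982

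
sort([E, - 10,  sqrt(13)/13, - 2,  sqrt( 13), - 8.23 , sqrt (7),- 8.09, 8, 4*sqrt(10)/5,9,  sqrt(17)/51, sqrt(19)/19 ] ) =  [ - 10, - 8.23, - 8.09,-2,sqrt( 17)/51,sqrt( 19)/19, sqrt(13)/13,4*sqrt(10) /5,sqrt(7 ),E,sqrt(13),  8,9] 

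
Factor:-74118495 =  - 3^1*5^1*11^1 * 449203^1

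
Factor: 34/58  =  17/29 = 17^1*29^(-1)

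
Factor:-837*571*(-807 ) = 3^4*31^1*269^1*571^1 = 385687089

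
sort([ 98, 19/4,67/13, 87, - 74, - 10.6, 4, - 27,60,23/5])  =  [ - 74,-27,-10.6,4, 23/5,19/4, 67/13,60,87,98 ]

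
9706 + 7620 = 17326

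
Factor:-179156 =-2^2*44789^1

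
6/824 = 3/412 = 0.01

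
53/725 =53/725 = 0.07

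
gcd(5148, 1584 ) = 396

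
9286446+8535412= 17821858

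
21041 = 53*397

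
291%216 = 75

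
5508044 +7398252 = 12906296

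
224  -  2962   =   - 2738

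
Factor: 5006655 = 3^2*5^1*31^1*37^1*97^1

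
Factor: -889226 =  - 2^1*13^1*23^1*  1487^1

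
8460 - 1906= 6554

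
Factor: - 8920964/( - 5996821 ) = 2^2*13^1*23^1*281^( - 1)*7459^1*21341^(-1) 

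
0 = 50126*0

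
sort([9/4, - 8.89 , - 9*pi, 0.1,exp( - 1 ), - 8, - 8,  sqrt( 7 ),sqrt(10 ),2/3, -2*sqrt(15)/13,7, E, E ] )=[ - 9*pi, - 8.89, - 8,-8, - 2*sqrt(15)/13, 0.1, exp(-1 ),  2/3,9/4,sqrt( 7),E,E,  sqrt( 10),7 ] 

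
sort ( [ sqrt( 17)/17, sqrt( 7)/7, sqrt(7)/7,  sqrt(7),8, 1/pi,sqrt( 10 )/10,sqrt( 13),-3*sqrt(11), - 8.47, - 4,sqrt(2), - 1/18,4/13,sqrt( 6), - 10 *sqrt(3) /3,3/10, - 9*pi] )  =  [  -  9* pi , - 3*sqrt ( 11), - 8.47 , - 10*sqrt( 3 ) /3, - 4, - 1/18,sqrt( 17 )/17,3/10, 4/13, sqrt( 10)/10,1/pi,sqrt(7)/7,sqrt( 7 )/7,sqrt( 2),sqrt( 6 ), sqrt(7),sqrt(13 ), 8]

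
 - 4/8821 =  - 4/8821 = - 0.00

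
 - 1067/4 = -267 + 1/4 = - 266.75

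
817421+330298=1147719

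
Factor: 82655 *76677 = 6337737435 = 3^1 * 5^1*61^2 * 271^1*419^1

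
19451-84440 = -64989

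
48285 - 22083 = 26202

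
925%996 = 925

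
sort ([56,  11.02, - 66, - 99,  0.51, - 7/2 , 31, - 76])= [ - 99 , - 76, - 66,- 7/2,0.51,11.02,31,56]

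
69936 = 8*8742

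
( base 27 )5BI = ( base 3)12102200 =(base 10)3960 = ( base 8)7570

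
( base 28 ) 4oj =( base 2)111011110011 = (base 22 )7JL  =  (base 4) 323303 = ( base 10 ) 3827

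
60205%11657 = 1920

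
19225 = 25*769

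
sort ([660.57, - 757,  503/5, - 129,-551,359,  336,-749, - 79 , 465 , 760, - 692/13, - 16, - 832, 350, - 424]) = [ - 832, - 757, - 749,-551, - 424, - 129, - 79 ,  -  692/13, - 16,503/5 , 336 , 350 , 359, 465,660.57, 760]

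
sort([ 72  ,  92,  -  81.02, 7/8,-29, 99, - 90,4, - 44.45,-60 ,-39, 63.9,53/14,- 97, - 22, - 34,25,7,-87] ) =[- 97, - 90,-87, - 81.02,-60,-44.45,-39, - 34, - 29, - 22,7/8  ,  53/14, 4, 7,25, 63.9 , 72,92,  99]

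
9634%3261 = 3112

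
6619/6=1103+1/6 =1103.17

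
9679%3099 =382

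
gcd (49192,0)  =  49192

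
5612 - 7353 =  - 1741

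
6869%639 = 479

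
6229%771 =61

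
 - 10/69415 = -2/13883 = - 0.00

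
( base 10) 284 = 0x11C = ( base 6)1152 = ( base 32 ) 8s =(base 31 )95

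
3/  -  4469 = -3/4469= - 0.00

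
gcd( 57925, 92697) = 1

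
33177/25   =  33177/25 = 1327.08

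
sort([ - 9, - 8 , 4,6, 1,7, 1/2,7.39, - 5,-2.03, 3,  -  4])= [ - 9,  -  8, - 5 , - 4,- 2.03,1/2,1, 3,  4, 6, 7, 7.39 ]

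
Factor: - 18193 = -7^1*23^1* 113^1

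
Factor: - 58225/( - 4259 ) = 5^2*17^1*137^1 * 4259^( - 1) 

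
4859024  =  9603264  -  4744240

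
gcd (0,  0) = 0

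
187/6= 31 + 1/6 = 31.17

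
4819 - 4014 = 805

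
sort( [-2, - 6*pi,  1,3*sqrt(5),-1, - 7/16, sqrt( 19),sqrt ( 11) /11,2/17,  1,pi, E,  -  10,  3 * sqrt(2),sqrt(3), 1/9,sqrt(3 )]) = [ - 6*pi, - 10, -2,-1,- 7/16, 1/9, 2/17,  sqrt(11) /11, 1, 1, sqrt( 3),sqrt(3 )  ,  E,  pi,3*sqrt(2),sqrt(19 ),  3*sqrt ( 5)]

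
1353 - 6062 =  - 4709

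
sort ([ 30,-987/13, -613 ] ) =[ - 613 , -987/13,30] 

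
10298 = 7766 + 2532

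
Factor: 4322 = 2^1*2161^1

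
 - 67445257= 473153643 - 540598900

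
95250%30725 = 3075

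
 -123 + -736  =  - 859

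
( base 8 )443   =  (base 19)F6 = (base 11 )245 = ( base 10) 291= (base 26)b5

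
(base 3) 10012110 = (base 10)2334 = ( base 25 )3i9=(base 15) a59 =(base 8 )4436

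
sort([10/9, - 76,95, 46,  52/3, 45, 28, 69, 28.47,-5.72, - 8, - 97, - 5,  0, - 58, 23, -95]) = [ - 97,  -  95, - 76, - 58, - 8  , - 5.72, - 5, 0, 10/9, 52/3, 23, 28, 28.47,45 , 46, 69, 95]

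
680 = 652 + 28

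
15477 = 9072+6405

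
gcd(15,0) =15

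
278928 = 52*5364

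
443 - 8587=  -  8144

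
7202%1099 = 608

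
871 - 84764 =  - 83893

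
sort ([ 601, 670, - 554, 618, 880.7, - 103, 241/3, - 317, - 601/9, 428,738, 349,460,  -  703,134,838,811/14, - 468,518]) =[  -  703, - 554, - 468, - 317, - 103, - 601/9, 811/14, 241/3, 134, 349,428 , 460 , 518,601, 618,670,738, 838, 880.7]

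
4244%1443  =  1358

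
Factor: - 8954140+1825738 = -7128402 = - 2^1*3^1 *233^1*5099^1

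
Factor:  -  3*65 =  - 3^1 * 5^1*13^1 =- 195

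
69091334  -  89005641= -19914307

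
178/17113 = 178/17113 = 0.01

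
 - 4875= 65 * ( - 75 )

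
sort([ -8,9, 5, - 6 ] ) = [ - 8 , - 6, 5 , 9 ]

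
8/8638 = 4/4319 = 0.00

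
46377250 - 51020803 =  - 4643553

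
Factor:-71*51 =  - 3621 = - 3^1*17^1*71^1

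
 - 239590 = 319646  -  559236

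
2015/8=2015/8 = 251.88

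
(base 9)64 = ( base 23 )2C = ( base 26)26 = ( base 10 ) 58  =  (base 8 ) 72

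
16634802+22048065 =38682867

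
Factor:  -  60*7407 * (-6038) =2683407960 =2^3*3^3  *5^1*823^1*3019^1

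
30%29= 1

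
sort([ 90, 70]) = [70 , 90]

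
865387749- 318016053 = 547371696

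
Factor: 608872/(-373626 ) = - 44/27  =  - 2^2 * 3^( - 3)*11^1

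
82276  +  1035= 83311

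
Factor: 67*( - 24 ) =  - 2^3*3^1*67^1 = - 1608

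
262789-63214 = 199575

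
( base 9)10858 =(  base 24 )CEE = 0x1C5E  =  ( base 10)7262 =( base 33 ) 6m2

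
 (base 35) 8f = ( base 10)295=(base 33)8V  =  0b100100111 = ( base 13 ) 199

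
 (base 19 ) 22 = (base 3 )1111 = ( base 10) 40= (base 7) 55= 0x28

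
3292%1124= 1044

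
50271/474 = 106+9/158 = 106.06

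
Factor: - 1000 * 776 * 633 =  - 491208000=- 2^6 * 3^1*5^3 * 97^1*211^1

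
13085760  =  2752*4755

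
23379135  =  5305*4407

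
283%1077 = 283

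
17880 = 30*596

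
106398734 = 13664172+92734562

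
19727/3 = 19727/3  =  6575.67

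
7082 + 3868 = 10950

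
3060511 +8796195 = 11856706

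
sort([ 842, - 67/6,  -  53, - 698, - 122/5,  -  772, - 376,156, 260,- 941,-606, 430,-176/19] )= [ - 941, - 772, - 698, - 606, -376, - 53,-122/5,  -  67/6, - 176/19, 156, 260, 430,  842 ]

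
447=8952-8505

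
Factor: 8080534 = 2^1*7^1*11^1*137^1*383^1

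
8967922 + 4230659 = 13198581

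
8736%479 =114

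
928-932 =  - 4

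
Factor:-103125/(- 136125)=25/33=3^( - 1)*  5^2*11^ (  -  1 ) 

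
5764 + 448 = 6212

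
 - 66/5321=  -  1 + 5255/5321 = -  0.01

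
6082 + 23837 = 29919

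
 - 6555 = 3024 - 9579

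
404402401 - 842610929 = - 438208528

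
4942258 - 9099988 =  - 4157730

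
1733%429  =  17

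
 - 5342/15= - 5342/15 = - 356.13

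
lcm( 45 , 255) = 765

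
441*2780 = 1225980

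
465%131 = 72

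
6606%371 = 299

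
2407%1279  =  1128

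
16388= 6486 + 9902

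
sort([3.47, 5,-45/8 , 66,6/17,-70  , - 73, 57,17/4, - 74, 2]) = [ - 74,-73, - 70,  -  45/8, 6/17,2, 3.47, 17/4, 5,  57,66]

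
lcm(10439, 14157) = 1033461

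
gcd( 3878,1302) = 14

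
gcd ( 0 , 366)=366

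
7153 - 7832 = - 679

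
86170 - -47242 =133412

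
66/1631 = 66/1631 = 0.04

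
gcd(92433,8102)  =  1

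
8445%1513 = 880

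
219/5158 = 219/5158 = 0.04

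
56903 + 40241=97144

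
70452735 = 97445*723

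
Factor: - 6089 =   -  6089^1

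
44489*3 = 133467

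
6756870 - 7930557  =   - 1173687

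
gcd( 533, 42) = 1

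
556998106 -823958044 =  -266959938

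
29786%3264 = 410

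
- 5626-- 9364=3738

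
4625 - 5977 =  - 1352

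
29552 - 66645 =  - 37093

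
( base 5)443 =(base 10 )123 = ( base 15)83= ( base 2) 1111011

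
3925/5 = 785= 785.00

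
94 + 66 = 160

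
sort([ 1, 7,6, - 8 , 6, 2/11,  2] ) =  [  -  8, 2/11 , 1,2, 6,6,7]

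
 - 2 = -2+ 0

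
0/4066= 0=0.00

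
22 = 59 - 37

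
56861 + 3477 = 60338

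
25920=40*648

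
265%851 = 265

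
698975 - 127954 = 571021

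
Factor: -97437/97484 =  - 2^(  -  2)*3^1*24371^( - 1 )*32479^1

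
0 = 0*136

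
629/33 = 19 + 2/33 = 19.06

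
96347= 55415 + 40932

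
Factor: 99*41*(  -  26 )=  -105534=- 2^1*3^2*11^1*13^1* 41^1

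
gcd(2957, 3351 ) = 1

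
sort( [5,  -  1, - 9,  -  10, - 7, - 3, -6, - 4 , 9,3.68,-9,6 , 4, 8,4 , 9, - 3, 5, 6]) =[-10, - 9 , - 9 ,- 7,-6 , - 4,  -  3, - 3, -1, 3.68,4, 4, 5,5 , 6,6, 8, 9, 9 ]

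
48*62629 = 3006192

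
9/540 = 1/60 = 0.02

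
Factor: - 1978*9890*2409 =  - 47125869780 = - 2^2*3^1*5^1  *  11^1 * 23^2*43^2*73^1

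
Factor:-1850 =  - 2^1*5^2*37^1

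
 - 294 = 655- 949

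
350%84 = 14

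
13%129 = 13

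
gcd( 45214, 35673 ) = 47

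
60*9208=552480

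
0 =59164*0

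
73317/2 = 36658+1/2 = 36658.50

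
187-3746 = -3559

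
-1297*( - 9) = 11673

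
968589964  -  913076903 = 55513061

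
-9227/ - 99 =9227/99= 93.20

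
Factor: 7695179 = 23^1*29^1*83^1*139^1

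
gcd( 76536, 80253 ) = 9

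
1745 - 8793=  - 7048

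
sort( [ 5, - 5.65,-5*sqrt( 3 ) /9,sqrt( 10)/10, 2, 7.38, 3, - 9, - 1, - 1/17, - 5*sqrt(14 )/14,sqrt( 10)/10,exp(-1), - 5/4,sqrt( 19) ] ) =[ - 9, - 5.65, - 5*sqrt (14 )/14, - 5/4, - 1, - 5*sqrt( 3) /9,  -  1/17, sqrt(10 ) /10, sqrt( 10 ) /10, exp( - 1), 2, 3, sqrt(19 ), 5, 7.38]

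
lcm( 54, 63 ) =378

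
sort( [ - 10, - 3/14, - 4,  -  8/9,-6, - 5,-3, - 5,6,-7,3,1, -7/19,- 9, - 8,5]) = [-10, - 9,-8, - 7, -6, - 5, - 5,  -  4, - 3,  -  8/9, - 7/19, - 3/14, 1,3,5, 6]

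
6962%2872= 1218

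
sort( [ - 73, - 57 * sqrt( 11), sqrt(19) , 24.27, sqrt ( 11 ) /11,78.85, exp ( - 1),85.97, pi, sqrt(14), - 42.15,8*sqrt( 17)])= [ - 57 * sqrt(11 ), - 73 , - 42.15,sqrt( 11 ) /11, exp(-1 ), pi, sqrt( 14 ), sqrt(19 ), 24.27,8*sqrt( 17), 78.85,85.97]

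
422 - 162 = 260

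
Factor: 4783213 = 79^1*191^1 * 317^1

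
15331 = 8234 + 7097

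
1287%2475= 1287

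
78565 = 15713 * 5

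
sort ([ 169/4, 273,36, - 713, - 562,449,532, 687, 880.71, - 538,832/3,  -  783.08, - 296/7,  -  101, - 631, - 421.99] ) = [ -783.08 ,-713, - 631 , - 562, -538,- 421.99, - 101, - 296/7,36, 169/4, 273,832/3, 449, 532,687, 880.71 ] 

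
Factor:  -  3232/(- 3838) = 2^4 *19^(-1) = 16/19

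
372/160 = 93/40 = 2.33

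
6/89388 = 1/14898 = 0.00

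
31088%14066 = 2956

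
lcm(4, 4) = 4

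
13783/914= 15 + 73/914  =  15.08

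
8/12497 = 8/12497 = 0.00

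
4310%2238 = 2072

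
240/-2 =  - 120/1 = -120.00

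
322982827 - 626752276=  - 303769449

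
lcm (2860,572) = 2860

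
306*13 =3978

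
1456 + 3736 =5192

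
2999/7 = 2999/7 = 428.43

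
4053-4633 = - 580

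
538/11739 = 538/11739 = 0.05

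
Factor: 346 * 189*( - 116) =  - 2^3*3^3*7^1 *29^1*173^1 = - 7585704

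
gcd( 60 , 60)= 60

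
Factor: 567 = 3^4*7^1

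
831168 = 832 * 999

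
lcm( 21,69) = 483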